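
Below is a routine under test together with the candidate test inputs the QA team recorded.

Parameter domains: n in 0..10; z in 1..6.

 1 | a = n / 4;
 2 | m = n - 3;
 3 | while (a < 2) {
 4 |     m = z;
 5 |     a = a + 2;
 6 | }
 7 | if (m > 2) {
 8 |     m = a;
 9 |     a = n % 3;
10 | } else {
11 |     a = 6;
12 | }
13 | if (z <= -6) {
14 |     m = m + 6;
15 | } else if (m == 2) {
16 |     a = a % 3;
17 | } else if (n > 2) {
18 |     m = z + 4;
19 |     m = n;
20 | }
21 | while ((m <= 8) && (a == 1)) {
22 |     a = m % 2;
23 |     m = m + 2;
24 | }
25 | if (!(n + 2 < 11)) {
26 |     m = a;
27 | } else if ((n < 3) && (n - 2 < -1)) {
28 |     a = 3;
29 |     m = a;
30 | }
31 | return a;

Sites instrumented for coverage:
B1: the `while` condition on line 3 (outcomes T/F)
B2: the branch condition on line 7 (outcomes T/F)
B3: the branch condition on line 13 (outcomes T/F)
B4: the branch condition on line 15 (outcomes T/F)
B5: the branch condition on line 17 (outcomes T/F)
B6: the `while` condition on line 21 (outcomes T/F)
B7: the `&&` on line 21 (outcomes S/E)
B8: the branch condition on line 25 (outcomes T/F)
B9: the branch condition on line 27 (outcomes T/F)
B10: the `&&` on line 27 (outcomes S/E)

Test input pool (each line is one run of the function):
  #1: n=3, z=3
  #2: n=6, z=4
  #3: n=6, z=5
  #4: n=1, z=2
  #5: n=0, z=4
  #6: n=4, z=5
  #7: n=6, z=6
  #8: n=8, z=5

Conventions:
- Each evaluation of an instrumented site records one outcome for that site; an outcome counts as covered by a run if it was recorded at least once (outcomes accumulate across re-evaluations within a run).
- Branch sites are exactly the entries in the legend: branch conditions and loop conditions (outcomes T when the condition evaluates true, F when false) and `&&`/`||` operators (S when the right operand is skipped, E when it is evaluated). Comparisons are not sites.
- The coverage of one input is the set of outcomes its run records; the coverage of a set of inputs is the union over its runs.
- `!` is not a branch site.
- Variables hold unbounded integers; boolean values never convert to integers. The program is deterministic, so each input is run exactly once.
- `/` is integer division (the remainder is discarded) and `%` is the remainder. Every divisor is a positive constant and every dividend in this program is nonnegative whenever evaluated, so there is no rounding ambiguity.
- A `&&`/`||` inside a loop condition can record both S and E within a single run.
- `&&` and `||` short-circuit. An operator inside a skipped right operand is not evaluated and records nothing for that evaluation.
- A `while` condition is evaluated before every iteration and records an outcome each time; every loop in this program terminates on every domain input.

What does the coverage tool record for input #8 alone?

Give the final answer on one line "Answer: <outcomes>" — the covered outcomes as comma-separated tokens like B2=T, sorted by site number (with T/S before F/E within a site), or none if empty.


Event log for input #8 (n=8, z=5):
  B1->F, B2->T, B3->F, B4->T, B7->E, B6->F, B8->F, B10->S, B9->F
distinct outcomes covered: B1=F, B2=T, B3=F, B4=T, B6=F, B7=E, B8=F, B9=F, B10=S
Answer: B1=F, B2=T, B3=F, B4=T, B6=F, B7=E, B8=F, B9=F, B10=S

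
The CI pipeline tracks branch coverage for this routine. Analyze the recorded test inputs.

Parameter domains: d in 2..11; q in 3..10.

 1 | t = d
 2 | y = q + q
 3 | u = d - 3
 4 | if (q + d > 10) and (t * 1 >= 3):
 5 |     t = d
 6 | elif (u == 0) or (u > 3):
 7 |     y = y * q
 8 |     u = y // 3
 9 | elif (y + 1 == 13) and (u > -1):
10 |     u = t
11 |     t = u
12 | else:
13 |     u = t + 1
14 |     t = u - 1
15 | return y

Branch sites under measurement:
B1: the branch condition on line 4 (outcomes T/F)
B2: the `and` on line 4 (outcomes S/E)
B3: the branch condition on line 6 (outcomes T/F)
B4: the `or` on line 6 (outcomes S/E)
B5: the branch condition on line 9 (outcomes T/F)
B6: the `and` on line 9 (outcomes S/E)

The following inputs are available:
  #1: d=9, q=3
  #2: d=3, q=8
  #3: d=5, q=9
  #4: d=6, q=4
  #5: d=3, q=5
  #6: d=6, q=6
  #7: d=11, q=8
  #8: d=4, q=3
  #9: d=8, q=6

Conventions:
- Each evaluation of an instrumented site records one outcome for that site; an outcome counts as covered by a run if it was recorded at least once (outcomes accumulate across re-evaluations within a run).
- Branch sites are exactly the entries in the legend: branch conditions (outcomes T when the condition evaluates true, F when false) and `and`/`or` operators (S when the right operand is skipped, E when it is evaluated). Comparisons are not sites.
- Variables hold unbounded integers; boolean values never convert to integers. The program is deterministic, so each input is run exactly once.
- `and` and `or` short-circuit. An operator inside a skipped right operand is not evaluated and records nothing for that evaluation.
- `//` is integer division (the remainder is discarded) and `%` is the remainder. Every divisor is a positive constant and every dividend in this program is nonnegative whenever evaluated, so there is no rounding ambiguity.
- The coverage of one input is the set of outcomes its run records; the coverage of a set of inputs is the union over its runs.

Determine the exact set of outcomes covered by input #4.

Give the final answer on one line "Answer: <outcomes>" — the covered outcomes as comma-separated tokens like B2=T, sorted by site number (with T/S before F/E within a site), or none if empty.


Tracing the run of input #4 (d=6, q=4):
  B2->S, B1->F, B4->E, B3->F, B6->S, B5->F
deduplicating events, the covered set is: B1=F, B2=S, B3=F, B4=E, B5=F, B6=S
Answer: B1=F, B2=S, B3=F, B4=E, B5=F, B6=S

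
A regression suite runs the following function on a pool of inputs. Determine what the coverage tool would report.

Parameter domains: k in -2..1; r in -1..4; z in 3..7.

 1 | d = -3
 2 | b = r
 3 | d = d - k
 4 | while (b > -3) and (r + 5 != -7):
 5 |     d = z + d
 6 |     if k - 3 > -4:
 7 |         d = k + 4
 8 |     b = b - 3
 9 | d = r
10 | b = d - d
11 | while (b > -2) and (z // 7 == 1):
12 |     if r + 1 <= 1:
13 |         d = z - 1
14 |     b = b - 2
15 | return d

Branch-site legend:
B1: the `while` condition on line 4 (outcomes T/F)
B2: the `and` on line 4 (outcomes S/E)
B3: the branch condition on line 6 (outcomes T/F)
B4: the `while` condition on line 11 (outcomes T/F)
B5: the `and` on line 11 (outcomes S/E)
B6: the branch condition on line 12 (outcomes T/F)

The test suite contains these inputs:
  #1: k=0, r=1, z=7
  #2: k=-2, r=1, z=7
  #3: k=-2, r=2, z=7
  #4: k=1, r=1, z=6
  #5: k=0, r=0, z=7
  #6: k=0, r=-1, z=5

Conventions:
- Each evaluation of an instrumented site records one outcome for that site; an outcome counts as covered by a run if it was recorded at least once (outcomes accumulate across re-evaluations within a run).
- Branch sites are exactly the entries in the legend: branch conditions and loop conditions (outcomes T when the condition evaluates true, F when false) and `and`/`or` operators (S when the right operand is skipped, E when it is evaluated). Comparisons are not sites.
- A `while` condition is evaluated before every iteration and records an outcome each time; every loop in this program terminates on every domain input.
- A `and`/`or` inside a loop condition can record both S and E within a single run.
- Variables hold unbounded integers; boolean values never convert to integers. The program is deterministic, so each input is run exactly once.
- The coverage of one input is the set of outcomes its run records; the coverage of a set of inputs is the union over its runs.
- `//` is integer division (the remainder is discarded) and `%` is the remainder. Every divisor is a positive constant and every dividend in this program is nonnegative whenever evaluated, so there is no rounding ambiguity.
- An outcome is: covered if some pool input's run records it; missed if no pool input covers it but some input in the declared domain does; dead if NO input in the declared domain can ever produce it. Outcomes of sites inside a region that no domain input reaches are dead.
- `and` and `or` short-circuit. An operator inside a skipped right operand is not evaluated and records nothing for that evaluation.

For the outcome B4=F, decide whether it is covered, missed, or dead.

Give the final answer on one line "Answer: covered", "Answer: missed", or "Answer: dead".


B4=F is recorded by pool input(s) 1, 2, 3, 4, 5, 6 -> covered
Answer: covered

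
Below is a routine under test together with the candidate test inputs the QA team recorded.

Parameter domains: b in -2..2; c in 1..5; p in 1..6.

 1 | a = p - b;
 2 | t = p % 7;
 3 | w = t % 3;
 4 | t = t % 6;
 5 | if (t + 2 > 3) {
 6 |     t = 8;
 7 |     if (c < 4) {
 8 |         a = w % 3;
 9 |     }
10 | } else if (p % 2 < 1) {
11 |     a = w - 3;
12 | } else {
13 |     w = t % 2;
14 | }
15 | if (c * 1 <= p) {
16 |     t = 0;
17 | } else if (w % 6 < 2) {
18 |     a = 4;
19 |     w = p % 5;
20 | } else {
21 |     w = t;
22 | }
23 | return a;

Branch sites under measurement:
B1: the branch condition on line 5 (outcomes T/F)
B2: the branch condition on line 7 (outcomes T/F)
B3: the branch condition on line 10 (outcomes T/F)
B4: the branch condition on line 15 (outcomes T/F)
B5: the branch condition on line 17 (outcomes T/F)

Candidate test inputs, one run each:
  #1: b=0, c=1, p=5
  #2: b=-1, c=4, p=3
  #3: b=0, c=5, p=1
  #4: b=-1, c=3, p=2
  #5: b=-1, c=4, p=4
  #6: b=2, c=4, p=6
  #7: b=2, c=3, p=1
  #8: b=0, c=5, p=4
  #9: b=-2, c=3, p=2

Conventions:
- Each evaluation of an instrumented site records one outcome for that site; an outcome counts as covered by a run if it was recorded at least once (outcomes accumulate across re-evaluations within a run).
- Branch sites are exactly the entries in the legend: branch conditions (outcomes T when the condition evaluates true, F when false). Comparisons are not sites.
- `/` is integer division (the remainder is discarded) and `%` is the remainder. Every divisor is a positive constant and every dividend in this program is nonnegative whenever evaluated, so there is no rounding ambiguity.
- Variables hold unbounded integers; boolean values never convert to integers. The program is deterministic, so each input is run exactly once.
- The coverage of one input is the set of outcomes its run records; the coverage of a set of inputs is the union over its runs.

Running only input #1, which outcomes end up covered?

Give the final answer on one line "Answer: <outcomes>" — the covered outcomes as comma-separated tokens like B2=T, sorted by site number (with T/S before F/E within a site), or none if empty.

Tracing the run of input #1 (b=0, c=1, p=5):
  B1->T, B2->T, B4->T
collecting distinct outcomes: B1=T, B2=T, B4=T

Answer: B1=T, B2=T, B4=T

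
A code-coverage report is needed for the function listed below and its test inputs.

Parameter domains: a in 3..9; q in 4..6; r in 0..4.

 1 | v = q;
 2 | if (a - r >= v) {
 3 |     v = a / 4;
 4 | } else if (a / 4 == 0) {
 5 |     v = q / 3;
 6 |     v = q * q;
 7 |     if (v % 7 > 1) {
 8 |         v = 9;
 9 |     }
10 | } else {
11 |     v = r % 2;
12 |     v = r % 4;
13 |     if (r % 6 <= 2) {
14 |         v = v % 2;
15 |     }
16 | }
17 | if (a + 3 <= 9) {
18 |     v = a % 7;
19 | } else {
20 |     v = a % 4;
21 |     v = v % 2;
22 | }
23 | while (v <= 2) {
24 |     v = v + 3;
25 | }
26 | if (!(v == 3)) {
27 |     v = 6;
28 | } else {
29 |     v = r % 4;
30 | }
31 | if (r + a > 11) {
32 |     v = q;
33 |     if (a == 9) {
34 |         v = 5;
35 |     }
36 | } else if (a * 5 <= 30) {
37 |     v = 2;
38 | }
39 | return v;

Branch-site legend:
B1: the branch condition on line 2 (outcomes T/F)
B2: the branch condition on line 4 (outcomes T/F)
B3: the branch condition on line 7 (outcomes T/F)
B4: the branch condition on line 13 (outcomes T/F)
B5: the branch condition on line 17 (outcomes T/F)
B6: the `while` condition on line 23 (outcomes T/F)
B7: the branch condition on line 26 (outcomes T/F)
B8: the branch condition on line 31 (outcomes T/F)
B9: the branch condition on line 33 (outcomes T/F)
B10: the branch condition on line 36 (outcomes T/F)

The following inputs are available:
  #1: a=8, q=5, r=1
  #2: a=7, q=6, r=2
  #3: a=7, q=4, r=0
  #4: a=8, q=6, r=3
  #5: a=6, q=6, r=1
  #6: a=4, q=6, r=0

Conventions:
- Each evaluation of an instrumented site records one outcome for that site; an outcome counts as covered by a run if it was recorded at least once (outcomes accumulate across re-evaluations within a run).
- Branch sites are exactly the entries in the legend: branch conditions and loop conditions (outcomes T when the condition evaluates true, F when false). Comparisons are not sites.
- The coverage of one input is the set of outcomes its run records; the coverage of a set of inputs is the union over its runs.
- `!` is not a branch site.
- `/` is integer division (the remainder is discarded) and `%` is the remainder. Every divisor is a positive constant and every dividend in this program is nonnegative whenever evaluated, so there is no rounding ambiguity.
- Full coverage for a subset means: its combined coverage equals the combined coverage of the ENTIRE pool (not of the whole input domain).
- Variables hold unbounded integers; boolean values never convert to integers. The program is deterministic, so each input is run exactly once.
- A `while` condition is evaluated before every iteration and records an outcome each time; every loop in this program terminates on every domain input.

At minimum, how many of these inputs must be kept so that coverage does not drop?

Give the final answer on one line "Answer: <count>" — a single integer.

input #1 (a=8, q=5, r=1): events B1->T, B5->F, B6->T, B6->F, B7->F, B8->F, B10->F; covers B1=T, B5=F, B6=T, B6=F, B7=F, B8=F, B10=F
input #2 (a=7, q=6, r=2): events B1->F, B2->F, B4->T, B5->F, B6->T, B6->F, B7->T, B8->F, B10->F; covers B1=F, B2=F, B4=T, B5=F, B6=T, B6=F, B7=T, B8=F, B10=F
input #3 (a=7, q=4, r=0): events B1->T, B5->F, B6->T, B6->F, B7->T, B8->F, B10->F; covers B1=T, B5=F, B6=T, B6=F, B7=T, B8=F, B10=F
input #4 (a=8, q=6, r=3): events B1->F, B2->F, B4->F, B5->F, B6->T, B6->F, B7->F, B8->F, B10->F; covers B1=F, B2=F, B4=F, B5=F, B6=T, B6=F, B7=F, B8=F, B10=F
input #5 (a=6, q=6, r=1): events B1->F, B2->F, B4->T, B5->T, B6->F, B7->T, B8->F, B10->T; covers B1=F, B2=F, B4=T, B5=T, B6=F, B7=T, B8=F, B10=T
input #6 (a=4, q=6, r=0): events B1->F, B2->F, B4->T, B5->T, B6->F, B7->T, B8->F, B10->T; covers B1=F, B2=F, B4=T, B5=T, B6=F, B7=T, B8=F, B10=T
pool-wide coverage (14 outcomes): B1=T, B1=F, B2=F, B4=T, B4=F, B5=T, B5=F, B6=T, B6=F, B7=T, B7=F, B8=F, B10=T, B10=F
checked all size-1 subsets: none covers 14 outcomes (max 9/14)
checked all size-2 subsets: none covers 14 outcomes (max 13/14)
at size 3, {1, 4, 5} reaches all 14 outcomes; every lexicographically earlier size-3 subset fails

Answer: 3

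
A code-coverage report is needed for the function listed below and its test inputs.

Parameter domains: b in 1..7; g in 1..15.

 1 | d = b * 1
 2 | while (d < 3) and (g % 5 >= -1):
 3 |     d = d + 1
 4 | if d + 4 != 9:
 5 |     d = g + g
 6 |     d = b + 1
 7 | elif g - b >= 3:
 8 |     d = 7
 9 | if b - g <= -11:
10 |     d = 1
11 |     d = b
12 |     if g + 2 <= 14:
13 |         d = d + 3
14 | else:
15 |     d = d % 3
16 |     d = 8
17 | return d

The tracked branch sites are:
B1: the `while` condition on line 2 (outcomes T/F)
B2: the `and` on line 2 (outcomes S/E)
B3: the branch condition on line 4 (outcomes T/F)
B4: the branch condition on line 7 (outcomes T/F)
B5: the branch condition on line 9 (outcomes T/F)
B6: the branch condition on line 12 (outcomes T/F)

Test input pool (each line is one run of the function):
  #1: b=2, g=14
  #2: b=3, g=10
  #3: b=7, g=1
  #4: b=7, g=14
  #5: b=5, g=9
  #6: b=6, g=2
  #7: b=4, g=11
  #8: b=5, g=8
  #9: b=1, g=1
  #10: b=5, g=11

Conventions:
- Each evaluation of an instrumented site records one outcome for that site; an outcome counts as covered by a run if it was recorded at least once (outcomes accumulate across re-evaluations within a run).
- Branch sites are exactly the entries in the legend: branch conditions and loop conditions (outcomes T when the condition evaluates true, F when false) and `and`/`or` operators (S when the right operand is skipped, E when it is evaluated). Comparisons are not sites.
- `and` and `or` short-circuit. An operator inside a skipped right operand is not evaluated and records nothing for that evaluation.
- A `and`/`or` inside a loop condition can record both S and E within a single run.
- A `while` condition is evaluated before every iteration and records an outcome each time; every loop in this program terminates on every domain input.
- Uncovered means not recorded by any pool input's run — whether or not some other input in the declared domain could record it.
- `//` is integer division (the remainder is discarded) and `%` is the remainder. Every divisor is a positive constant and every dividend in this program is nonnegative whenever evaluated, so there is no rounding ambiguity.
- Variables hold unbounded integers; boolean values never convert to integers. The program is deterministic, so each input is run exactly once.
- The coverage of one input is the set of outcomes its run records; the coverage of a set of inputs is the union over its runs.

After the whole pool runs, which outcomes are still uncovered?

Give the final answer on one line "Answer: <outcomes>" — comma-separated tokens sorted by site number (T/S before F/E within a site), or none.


#1 (b=2, g=14) -> B2->E, B1->T, B2->S, B1->F, B3->T, B5->T, B6->F; covered: B1=T, B1=F, B2=S, B2=E, B3=T, B5=T, B6=F
#2 (b=3, g=10) -> B2->S, B1->F, B3->T, B5->F; covered: B1=F, B2=S, B3=T, B5=F
#3 (b=7, g=1) -> B2->S, B1->F, B3->T, B5->F; covered: B1=F, B2=S, B3=T, B5=F
#4 (b=7, g=14) -> B2->S, B1->F, B3->T, B5->F; covered: B1=F, B2=S, B3=T, B5=F
#5 (b=5, g=9) -> B2->S, B1->F, B3->F, B4->T, B5->F; covered: B1=F, B2=S, B3=F, B4=T, B5=F
#6 (b=6, g=2) -> B2->S, B1->F, B3->T, B5->F; covered: B1=F, B2=S, B3=T, B5=F
#7 (b=4, g=11) -> B2->S, B1->F, B3->T, B5->F; covered: B1=F, B2=S, B3=T, B5=F
#8 (b=5, g=8) -> B2->S, B1->F, B3->F, B4->T, B5->F; covered: B1=F, B2=S, B3=F, B4=T, B5=F
#9 (b=1, g=1) -> B2->E, B1->T, B2->E, B1->T, B2->S, B1->F, B3->T, B5->F; covered: B1=T, B1=F, B2=S, B2=E, B3=T, B5=F
#10 (b=5, g=11) -> B2->S, B1->F, B3->F, B4->T, B5->F; covered: B1=F, B2=S, B3=F, B4=T, B5=F
union over the pool: B1=T, B1=F, B2=S, B2=E, B3=T, B3=F, B4=T, B5=T, B5=F, B6=F
uncovered (2 of 12): B4=F, B6=T
Answer: B4=F, B6=T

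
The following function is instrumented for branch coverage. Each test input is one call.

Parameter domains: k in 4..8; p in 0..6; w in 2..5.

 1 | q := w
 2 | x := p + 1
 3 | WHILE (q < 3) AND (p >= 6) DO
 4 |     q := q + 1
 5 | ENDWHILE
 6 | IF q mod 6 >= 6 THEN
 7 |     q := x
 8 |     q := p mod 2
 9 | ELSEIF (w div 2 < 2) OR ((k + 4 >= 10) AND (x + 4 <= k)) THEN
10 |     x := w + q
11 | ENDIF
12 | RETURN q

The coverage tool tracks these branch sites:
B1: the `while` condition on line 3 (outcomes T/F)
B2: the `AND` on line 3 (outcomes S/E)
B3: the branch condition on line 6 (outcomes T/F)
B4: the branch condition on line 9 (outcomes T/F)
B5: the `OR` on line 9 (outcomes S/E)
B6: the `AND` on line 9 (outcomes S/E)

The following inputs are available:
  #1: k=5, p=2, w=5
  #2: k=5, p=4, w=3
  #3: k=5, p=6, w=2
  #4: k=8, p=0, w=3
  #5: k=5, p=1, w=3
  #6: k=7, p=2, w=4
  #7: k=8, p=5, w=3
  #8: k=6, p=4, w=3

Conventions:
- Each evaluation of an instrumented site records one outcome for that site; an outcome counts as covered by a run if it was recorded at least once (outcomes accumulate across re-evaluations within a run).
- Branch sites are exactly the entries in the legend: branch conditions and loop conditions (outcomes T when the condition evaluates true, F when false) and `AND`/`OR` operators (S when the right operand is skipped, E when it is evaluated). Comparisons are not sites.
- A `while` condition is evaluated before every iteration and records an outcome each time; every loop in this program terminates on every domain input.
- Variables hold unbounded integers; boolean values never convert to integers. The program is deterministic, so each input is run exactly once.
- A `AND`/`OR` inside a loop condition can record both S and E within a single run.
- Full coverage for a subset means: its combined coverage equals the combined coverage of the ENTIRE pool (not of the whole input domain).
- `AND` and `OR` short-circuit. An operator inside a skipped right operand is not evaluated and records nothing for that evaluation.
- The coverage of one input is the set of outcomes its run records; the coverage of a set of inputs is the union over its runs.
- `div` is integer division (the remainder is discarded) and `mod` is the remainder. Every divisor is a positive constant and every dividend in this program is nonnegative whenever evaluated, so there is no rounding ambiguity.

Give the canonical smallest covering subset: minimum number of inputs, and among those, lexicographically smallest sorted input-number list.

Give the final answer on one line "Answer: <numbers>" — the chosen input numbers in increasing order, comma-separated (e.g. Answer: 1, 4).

run #1 (k=5, p=2, w=5) runs B2->S, B1->F, B3->F, B5->E, B6->S, B4->F; records B1=F, B2=S, B3=F, B4=F, B5=E, B6=S
run #2 (k=5, p=4, w=3) runs B2->S, B1->F, B3->F, B5->S, B4->T; records B1=F, B2=S, B3=F, B4=T, B5=S
run #3 (k=5, p=6, w=2) runs B2->E, B1->T, B2->S, B1->F, B3->F, B5->S, B4->T; records B1=T, B1=F, B2=S, B2=E, B3=F, B4=T, B5=S
run #4 (k=8, p=0, w=3) runs B2->S, B1->F, B3->F, B5->S, B4->T; records B1=F, B2=S, B3=F, B4=T, B5=S
run #5 (k=5, p=1, w=3) runs B2->S, B1->F, B3->F, B5->S, B4->T; records B1=F, B2=S, B3=F, B4=T, B5=S
run #6 (k=7, p=2, w=4) runs B2->S, B1->F, B3->F, B5->E, B6->E, B4->T; records B1=F, B2=S, B3=F, B4=T, B5=E, B6=E
run #7 (k=8, p=5, w=3) runs B2->S, B1->F, B3->F, B5->S, B4->T; records B1=F, B2=S, B3=F, B4=T, B5=S
run #8 (k=6, p=4, w=3) runs B2->S, B1->F, B3->F, B5->S, B4->T; records B1=F, B2=S, B3=F, B4=T, B5=S
together the pool reaches 11 outcomes: B1=T, B1=F, B2=S, B2=E, B3=F, B4=T, B4=F, B5=S, B5=E, B6=S, B6=E
every size-1 subset falls short of the 11 outcomes (best: 7/11)
every size-2 subset falls short of the 11 outcomes (best: 10/11)
size 3: inputs {1, 3, 6} cover all 11 outcomes, and no lexicographically smaller subset of this size does

Answer: 1, 3, 6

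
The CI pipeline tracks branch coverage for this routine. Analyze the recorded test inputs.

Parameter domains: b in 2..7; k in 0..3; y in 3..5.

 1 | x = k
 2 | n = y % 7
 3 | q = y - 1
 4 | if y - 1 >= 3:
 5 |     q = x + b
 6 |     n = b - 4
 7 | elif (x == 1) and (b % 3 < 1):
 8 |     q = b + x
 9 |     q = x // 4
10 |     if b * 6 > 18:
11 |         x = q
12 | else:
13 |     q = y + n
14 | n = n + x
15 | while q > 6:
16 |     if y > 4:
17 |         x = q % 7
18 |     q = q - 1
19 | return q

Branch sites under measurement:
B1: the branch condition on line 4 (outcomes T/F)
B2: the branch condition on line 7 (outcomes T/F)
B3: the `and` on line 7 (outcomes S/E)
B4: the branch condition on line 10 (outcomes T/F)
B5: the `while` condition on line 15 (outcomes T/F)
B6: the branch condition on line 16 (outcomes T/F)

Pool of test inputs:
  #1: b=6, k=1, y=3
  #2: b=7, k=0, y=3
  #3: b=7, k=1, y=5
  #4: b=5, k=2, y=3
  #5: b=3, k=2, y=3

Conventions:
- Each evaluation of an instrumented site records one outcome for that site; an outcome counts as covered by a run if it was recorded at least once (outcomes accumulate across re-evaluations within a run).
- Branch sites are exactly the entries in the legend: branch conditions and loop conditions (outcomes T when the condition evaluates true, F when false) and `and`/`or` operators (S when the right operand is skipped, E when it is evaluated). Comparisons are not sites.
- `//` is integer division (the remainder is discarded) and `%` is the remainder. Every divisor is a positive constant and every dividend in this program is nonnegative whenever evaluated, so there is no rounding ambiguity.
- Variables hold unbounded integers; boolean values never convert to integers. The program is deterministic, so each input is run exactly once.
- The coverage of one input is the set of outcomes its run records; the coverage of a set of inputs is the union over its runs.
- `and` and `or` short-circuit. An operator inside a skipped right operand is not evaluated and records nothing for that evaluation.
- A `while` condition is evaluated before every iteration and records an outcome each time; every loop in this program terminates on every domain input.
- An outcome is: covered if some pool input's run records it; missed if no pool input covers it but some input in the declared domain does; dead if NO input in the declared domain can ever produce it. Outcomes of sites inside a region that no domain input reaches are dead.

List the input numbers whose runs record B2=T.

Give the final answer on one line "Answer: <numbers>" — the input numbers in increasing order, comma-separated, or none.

input #1 (b=6, k=1, y=3): records B2=T
input #2 (b=7, k=0, y=3): does not record B2=T
input #3 (b=7, k=1, y=5): does not record B2=T
input #4 (b=5, k=2, y=3): does not record B2=T
input #5 (b=3, k=2, y=3): does not record B2=T

Answer: 1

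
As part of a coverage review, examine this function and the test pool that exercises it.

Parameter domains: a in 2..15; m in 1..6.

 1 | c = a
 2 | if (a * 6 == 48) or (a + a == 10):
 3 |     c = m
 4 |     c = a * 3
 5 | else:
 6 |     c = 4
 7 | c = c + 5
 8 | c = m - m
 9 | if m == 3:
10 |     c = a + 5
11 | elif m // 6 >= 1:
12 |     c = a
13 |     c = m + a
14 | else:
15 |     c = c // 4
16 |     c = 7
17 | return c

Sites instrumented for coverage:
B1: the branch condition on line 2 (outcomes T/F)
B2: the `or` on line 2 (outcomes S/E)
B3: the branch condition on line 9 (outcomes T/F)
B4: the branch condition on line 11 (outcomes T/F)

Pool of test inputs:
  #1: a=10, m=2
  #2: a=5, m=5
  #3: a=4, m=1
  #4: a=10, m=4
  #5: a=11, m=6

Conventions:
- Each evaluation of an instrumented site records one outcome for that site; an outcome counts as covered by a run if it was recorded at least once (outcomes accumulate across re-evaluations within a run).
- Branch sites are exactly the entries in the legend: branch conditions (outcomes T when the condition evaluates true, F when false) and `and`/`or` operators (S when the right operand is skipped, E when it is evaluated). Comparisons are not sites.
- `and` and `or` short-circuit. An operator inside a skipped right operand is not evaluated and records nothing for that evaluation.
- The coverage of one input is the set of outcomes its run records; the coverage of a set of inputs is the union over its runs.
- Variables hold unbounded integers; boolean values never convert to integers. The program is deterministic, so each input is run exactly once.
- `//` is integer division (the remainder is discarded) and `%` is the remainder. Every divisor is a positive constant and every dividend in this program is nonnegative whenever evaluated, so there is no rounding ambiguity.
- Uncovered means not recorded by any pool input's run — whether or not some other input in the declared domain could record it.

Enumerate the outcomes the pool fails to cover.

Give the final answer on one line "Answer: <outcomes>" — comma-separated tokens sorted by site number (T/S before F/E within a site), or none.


#1 (a=10, m=2) -> covered: B1=F, B2=E, B3=F, B4=F
#2 (a=5, m=5) -> covered: B1=T, B2=E, B3=F, B4=F
#3 (a=4, m=1) -> covered: B1=F, B2=E, B3=F, B4=F
#4 (a=10, m=4) -> covered: B1=F, B2=E, B3=F, B4=F
#5 (a=11, m=6) -> covered: B1=F, B2=E, B3=F, B4=T
union over the pool: B1=T, B1=F, B2=E, B3=F, B4=T, B4=F
uncovered (2 of 8): B2=S, B3=T
Answer: B2=S, B3=T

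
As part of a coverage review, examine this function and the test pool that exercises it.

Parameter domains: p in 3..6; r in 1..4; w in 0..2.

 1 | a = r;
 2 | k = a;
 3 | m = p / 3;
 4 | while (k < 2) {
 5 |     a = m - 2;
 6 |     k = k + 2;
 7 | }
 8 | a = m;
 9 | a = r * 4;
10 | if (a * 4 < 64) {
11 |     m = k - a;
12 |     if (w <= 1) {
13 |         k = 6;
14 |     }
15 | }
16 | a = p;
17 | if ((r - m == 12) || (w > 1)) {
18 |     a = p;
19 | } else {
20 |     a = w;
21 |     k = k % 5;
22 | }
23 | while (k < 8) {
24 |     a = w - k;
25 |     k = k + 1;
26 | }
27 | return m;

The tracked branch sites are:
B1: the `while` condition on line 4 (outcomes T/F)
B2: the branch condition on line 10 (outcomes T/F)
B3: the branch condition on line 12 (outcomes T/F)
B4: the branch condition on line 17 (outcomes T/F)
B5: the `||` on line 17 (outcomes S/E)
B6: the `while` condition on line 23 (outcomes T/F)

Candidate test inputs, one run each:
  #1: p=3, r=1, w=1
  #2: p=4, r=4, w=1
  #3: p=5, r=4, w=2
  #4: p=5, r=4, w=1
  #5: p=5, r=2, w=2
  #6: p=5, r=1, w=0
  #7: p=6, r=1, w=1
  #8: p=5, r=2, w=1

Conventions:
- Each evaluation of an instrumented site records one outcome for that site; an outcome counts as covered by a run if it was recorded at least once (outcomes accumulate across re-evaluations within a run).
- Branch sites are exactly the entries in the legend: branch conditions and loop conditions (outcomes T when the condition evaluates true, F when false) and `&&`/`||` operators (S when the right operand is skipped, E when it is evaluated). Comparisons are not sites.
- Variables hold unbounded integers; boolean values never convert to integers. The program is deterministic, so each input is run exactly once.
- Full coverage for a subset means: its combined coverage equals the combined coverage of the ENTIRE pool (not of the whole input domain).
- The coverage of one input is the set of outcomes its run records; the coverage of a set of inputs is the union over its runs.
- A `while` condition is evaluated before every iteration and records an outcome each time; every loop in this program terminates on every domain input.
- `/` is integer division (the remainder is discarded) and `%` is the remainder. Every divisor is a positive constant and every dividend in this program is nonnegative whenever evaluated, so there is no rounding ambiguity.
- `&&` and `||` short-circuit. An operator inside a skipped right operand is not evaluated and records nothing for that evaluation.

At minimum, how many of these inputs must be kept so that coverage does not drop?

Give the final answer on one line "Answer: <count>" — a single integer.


input #1, p=3, r=1, w=1: events B1->T, B1->F, B2->T, B3->T, B5->E, B4->F, B6->T, B6->T, B6->T, B6->T, B6->T, B6->T, B6->T, B6->F; outcomes B1=T, B1=F, B2=T, B3=T, B4=F, B5=E, B6=T, B6=F
input #2, p=4, r=4, w=1: events B1->F, B2->F, B5->E, B4->F, B6->T, B6->T, B6->T, B6->T, B6->F; outcomes B1=F, B2=F, B4=F, B5=E, B6=T, B6=F
input #3, p=5, r=4, w=2: events B1->F, B2->F, B5->E, B4->T, B6->T, B6->T, B6->T, B6->T, B6->F; outcomes B1=F, B2=F, B4=T, B5=E, B6=T, B6=F
input #4, p=5, r=4, w=1: events B1->F, B2->F, B5->E, B4->F, B6->T, B6->T, B6->T, B6->T, B6->F; outcomes B1=F, B2=F, B4=F, B5=E, B6=T, B6=F
input #5, p=5, r=2, w=2: events B1->F, B2->T, B3->F, B5->E, B4->T, B6->T, B6->T, B6->T, B6->T, B6->T, B6->T, B6->F; outcomes B1=F, B2=T, B3=F, B4=T, B5=E, B6=T, B6=F
input #6, p=5, r=1, w=0: events B1->T, B1->F, B2->T, B3->T, B5->E, B4->F, B6->T, B6->T, B6->T, B6->T, B6->T, B6->T, B6->T, B6->F; outcomes B1=T, B1=F, B2=T, B3=T, B4=F, B5=E, B6=T, B6=F
input #7, p=6, r=1, w=1: events B1->T, B1->F, B2->T, B3->T, B5->E, B4->F, B6->T, B6->T, B6->T, B6->T, B6->T, B6->T, B6->T, B6->F; outcomes B1=T, B1=F, B2=T, B3=T, B4=F, B5=E, B6=T, B6=F
input #8, p=5, r=2, w=1: events B1->F, B2->T, B3->T, B5->E, B4->F, B6->T, B6->T, B6->T, B6->T, B6->T, B6->T, B6->T, B6->F; outcomes B1=F, B2=T, B3=T, B4=F, B5=E, B6=T, B6=F
together the pool reaches 11 outcomes: B1=T, B1=F, B2=T, B2=F, B3=T, B3=F, B4=T, B4=F, B5=E, B6=T, B6=F
checked all size-1 subsets: none covers 11 outcomes (max 8/11)
checked all size-2 subsets: none covers 11 outcomes (max 10/11)
size 3: inputs {1, 2, 5} cover all 11 outcomes, and no lexicographically smaller subset of this size does
Answer: 3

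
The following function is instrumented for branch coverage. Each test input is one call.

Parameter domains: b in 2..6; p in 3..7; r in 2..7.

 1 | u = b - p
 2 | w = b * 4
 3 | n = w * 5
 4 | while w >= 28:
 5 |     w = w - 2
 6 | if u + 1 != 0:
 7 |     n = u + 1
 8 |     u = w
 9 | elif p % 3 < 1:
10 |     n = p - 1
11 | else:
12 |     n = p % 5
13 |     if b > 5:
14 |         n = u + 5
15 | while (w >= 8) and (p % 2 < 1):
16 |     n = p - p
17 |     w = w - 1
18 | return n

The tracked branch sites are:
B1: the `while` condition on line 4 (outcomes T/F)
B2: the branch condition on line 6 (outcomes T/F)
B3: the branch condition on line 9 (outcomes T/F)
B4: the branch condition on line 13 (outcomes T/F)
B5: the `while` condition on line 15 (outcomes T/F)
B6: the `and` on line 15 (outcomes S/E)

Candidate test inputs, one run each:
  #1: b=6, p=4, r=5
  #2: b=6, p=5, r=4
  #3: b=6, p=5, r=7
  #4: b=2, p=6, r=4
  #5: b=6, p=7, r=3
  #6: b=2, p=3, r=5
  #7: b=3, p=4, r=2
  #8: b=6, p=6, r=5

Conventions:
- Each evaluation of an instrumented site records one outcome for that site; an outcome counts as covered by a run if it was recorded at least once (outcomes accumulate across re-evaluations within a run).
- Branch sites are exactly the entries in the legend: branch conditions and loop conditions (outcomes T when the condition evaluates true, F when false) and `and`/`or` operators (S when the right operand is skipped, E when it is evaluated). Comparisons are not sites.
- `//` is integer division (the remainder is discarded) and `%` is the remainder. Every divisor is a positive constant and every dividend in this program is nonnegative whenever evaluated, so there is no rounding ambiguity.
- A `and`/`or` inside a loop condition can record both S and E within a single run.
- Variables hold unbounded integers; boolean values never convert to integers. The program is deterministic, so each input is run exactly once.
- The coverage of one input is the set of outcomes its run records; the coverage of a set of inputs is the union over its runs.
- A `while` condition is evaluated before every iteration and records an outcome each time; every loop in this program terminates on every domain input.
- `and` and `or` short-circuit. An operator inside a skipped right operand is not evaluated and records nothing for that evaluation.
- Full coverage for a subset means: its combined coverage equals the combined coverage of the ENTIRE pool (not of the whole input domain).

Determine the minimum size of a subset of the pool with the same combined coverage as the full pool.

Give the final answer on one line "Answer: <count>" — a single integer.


test 1 (b=6, p=4, r=5) fires B1->F, B2->T, B6->E, B5->T, B6->E, B5->T, B6->E, B5->T, B6->E, B5->T, B6->E, B5->T, B6->E, B5->T, ...; hits B1=F, B2=T, B5=T, B5=F, B6=S, B6=E
test 2 (b=6, p=5, r=4) fires B1->F, B2->T, B6->E, B5->F; hits B1=F, B2=T, B5=F, B6=E
test 3 (b=6, p=5, r=7) fires B1->F, B2->T, B6->E, B5->F; hits B1=F, B2=T, B5=F, B6=E
test 4 (b=2, p=6, r=4) fires B1->F, B2->T, B6->E, B5->T, B6->S, B5->F; hits B1=F, B2=T, B5=T, B5=F, B6=S, B6=E
test 5 (b=6, p=7, r=3) fires B1->F, B2->F, B3->F, B4->T, B6->E, B5->F; hits B1=F, B2=F, B3=F, B4=T, B5=F, B6=E
test 6 (b=2, p=3, r=5) fires B1->F, B2->F, B3->T, B6->E, B5->F; hits B1=F, B2=F, B3=T, B5=F, B6=E
test 7 (b=3, p=4, r=2) fires B1->F, B2->F, B3->F, B4->F, B6->E, B5->T, B6->E, B5->T, B6->E, B5->T, B6->E, B5->T, B6->E, B5->T, ...; hits B1=F, B2=F, B3=F, B4=F, B5=T, B5=F, B6=S, B6=E
test 8 (b=6, p=6, r=5) fires B1->F, B2->T, B6->E, B5->T, B6->E, B5->T, B6->E, B5->T, B6->E, B5->T, B6->E, B5->T, B6->E, B5->T, ...; hits B1=F, B2=T, B5=T, B5=F, B6=S, B6=E
the full pool covers 11 outcomes: B1=F, B2=T, B2=F, B3=T, B3=F, B4=T, B4=F, B5=T, B5=F, B6=S, B6=E
no size-1 subset reaches all 11 outcomes (best union: 8/11)
no size-2 subset reaches all 11 outcomes (best union: 9/11)
no size-3 subset reaches all 11 outcomes (best union: 10/11)
size 4: inputs {1, 5, 6, 7} cover all 11 outcomes, and no lexicographically smaller subset of this size does
Answer: 4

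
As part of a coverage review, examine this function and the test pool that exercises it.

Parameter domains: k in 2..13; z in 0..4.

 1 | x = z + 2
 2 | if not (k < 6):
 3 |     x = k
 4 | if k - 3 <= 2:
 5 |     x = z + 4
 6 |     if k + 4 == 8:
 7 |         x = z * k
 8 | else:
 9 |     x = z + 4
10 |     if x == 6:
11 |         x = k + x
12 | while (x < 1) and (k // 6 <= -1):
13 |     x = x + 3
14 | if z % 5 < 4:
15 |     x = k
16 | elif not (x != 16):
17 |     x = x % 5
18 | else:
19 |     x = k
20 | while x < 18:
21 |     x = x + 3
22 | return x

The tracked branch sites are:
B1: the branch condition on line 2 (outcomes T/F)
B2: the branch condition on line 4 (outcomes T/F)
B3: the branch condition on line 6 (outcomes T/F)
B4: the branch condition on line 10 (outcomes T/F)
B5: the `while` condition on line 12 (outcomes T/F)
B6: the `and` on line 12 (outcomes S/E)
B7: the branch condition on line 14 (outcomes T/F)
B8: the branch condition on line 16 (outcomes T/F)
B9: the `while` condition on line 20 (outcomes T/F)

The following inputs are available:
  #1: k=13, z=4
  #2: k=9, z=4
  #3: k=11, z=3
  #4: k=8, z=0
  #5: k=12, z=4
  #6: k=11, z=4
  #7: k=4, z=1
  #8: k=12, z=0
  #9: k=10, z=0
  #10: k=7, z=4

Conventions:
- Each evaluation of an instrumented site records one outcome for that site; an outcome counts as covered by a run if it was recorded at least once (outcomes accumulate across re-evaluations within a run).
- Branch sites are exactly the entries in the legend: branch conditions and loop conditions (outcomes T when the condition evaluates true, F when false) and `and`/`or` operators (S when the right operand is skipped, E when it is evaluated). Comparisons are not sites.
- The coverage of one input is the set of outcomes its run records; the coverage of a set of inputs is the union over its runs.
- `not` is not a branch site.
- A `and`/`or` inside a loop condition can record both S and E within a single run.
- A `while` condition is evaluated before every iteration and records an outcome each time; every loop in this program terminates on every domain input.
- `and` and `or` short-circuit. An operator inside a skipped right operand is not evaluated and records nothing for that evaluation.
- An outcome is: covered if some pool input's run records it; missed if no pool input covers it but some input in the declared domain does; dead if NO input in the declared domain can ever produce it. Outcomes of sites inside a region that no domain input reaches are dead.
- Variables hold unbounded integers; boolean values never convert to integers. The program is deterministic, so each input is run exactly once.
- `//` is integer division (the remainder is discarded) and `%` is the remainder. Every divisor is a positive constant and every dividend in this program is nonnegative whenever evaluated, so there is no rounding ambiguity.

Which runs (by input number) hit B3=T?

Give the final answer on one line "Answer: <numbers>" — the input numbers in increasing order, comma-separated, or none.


input #1 (k=13, z=4): does not record B3=T
input #2 (k=9, z=4): does not record B3=T
input #3 (k=11, z=3): does not record B3=T
input #4 (k=8, z=0): does not record B3=T
input #5 (k=12, z=4): does not record B3=T
input #6 (k=11, z=4): does not record B3=T
input #7 (k=4, z=1): records B3=T
input #8 (k=12, z=0): does not record B3=T
input #9 (k=10, z=0): does not record B3=T
input #10 (k=7, z=4): does not record B3=T
Answer: 7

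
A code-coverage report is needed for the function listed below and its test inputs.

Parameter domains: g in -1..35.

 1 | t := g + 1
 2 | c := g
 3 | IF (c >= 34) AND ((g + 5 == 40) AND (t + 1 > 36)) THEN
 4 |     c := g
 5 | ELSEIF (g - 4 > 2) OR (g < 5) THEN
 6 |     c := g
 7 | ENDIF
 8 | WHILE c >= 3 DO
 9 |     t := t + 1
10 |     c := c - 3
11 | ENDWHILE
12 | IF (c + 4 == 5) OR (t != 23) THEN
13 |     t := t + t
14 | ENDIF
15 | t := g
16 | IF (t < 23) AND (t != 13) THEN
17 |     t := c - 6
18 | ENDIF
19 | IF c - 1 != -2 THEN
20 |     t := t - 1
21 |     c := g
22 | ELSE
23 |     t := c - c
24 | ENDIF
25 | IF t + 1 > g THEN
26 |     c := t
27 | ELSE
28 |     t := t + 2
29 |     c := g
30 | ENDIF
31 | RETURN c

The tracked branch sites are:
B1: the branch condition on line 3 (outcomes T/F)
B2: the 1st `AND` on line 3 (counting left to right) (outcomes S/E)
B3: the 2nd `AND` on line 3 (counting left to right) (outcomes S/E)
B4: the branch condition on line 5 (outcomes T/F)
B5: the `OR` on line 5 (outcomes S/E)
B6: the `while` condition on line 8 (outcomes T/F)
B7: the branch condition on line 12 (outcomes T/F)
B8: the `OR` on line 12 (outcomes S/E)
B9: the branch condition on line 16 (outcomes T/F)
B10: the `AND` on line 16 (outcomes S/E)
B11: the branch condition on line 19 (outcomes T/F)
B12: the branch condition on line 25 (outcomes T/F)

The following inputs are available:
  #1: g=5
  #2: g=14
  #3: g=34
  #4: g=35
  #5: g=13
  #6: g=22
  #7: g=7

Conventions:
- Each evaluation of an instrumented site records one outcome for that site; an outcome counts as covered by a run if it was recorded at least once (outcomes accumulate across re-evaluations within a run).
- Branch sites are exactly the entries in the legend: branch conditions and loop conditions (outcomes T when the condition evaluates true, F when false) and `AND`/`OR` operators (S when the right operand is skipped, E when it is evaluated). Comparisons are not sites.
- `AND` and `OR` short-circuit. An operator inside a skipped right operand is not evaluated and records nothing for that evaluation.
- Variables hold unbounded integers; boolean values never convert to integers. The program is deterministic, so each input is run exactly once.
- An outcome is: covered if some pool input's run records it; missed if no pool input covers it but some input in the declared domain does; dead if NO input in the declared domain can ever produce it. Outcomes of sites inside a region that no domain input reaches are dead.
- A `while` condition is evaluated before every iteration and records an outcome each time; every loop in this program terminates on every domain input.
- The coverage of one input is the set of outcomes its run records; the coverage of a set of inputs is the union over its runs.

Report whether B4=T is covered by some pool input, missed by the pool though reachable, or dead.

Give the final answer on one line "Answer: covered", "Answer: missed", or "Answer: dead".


B4=T is recorded by pool input(s) 2, 3, 5, 6, 7 -> covered
Answer: covered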